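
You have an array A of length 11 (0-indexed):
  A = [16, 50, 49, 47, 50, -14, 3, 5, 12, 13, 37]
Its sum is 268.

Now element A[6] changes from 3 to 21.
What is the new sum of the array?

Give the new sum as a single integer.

Old value at index 6: 3
New value at index 6: 21
Delta = 21 - 3 = 18
New sum = old_sum + delta = 268 + (18) = 286

Answer: 286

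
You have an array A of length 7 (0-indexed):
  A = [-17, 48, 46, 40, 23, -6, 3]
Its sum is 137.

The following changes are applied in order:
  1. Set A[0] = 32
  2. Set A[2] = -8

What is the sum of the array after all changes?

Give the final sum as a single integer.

Answer: 132

Derivation:
Initial sum: 137
Change 1: A[0] -17 -> 32, delta = 49, sum = 186
Change 2: A[2] 46 -> -8, delta = -54, sum = 132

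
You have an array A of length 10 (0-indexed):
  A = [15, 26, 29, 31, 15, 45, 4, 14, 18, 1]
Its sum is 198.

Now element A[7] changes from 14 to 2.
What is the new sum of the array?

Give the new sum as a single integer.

Answer: 186

Derivation:
Old value at index 7: 14
New value at index 7: 2
Delta = 2 - 14 = -12
New sum = old_sum + delta = 198 + (-12) = 186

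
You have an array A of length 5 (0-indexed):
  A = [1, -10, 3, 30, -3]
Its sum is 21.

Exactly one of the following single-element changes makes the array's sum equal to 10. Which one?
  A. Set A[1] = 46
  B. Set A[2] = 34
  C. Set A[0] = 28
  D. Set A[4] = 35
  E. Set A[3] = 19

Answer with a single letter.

Answer: E

Derivation:
Option A: A[1] -10->46, delta=56, new_sum=21+(56)=77
Option B: A[2] 3->34, delta=31, new_sum=21+(31)=52
Option C: A[0] 1->28, delta=27, new_sum=21+(27)=48
Option D: A[4] -3->35, delta=38, new_sum=21+(38)=59
Option E: A[3] 30->19, delta=-11, new_sum=21+(-11)=10 <-- matches target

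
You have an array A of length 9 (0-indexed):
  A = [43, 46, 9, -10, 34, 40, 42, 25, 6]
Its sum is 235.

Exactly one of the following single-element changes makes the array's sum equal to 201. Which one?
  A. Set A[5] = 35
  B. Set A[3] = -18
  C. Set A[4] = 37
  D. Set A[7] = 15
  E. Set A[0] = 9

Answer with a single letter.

Answer: E

Derivation:
Option A: A[5] 40->35, delta=-5, new_sum=235+(-5)=230
Option B: A[3] -10->-18, delta=-8, new_sum=235+(-8)=227
Option C: A[4] 34->37, delta=3, new_sum=235+(3)=238
Option D: A[7] 25->15, delta=-10, new_sum=235+(-10)=225
Option E: A[0] 43->9, delta=-34, new_sum=235+(-34)=201 <-- matches target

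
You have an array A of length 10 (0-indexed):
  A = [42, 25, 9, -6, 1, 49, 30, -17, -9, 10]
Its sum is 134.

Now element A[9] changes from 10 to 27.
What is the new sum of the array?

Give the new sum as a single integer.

Answer: 151

Derivation:
Old value at index 9: 10
New value at index 9: 27
Delta = 27 - 10 = 17
New sum = old_sum + delta = 134 + (17) = 151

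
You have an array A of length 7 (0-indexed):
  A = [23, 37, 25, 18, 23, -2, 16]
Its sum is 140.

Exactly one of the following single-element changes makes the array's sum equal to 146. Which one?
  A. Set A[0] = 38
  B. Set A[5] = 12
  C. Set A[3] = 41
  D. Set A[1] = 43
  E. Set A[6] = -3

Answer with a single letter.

Option A: A[0] 23->38, delta=15, new_sum=140+(15)=155
Option B: A[5] -2->12, delta=14, new_sum=140+(14)=154
Option C: A[3] 18->41, delta=23, new_sum=140+(23)=163
Option D: A[1] 37->43, delta=6, new_sum=140+(6)=146 <-- matches target
Option E: A[6] 16->-3, delta=-19, new_sum=140+(-19)=121

Answer: D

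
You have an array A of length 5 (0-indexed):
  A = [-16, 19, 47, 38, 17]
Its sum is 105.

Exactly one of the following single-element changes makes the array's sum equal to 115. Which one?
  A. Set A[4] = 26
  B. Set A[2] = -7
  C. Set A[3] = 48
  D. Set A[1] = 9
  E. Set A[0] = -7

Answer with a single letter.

Option A: A[4] 17->26, delta=9, new_sum=105+(9)=114
Option B: A[2] 47->-7, delta=-54, new_sum=105+(-54)=51
Option C: A[3] 38->48, delta=10, new_sum=105+(10)=115 <-- matches target
Option D: A[1] 19->9, delta=-10, new_sum=105+(-10)=95
Option E: A[0] -16->-7, delta=9, new_sum=105+(9)=114

Answer: C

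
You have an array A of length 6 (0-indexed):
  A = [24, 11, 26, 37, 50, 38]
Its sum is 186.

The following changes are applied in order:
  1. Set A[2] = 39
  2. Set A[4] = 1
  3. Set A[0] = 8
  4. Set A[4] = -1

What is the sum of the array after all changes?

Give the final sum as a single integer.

Initial sum: 186
Change 1: A[2] 26 -> 39, delta = 13, sum = 199
Change 2: A[4] 50 -> 1, delta = -49, sum = 150
Change 3: A[0] 24 -> 8, delta = -16, sum = 134
Change 4: A[4] 1 -> -1, delta = -2, sum = 132

Answer: 132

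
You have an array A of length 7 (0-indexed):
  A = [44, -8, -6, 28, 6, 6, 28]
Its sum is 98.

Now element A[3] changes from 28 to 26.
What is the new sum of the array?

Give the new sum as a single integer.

Old value at index 3: 28
New value at index 3: 26
Delta = 26 - 28 = -2
New sum = old_sum + delta = 98 + (-2) = 96

Answer: 96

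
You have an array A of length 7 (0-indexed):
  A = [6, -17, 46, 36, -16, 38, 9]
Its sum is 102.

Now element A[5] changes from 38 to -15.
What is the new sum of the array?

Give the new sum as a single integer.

Answer: 49

Derivation:
Old value at index 5: 38
New value at index 5: -15
Delta = -15 - 38 = -53
New sum = old_sum + delta = 102 + (-53) = 49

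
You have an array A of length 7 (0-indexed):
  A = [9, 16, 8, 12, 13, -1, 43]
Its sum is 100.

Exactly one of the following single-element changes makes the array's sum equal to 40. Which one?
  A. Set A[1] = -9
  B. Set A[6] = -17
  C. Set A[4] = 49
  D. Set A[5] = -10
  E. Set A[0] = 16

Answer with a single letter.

Option A: A[1] 16->-9, delta=-25, new_sum=100+(-25)=75
Option B: A[6] 43->-17, delta=-60, new_sum=100+(-60)=40 <-- matches target
Option C: A[4] 13->49, delta=36, new_sum=100+(36)=136
Option D: A[5] -1->-10, delta=-9, new_sum=100+(-9)=91
Option E: A[0] 9->16, delta=7, new_sum=100+(7)=107

Answer: B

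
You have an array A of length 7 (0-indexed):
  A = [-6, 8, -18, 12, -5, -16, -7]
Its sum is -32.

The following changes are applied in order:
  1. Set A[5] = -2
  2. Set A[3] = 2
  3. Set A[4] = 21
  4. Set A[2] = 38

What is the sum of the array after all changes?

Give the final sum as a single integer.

Answer: 54

Derivation:
Initial sum: -32
Change 1: A[5] -16 -> -2, delta = 14, sum = -18
Change 2: A[3] 12 -> 2, delta = -10, sum = -28
Change 3: A[4] -5 -> 21, delta = 26, sum = -2
Change 4: A[2] -18 -> 38, delta = 56, sum = 54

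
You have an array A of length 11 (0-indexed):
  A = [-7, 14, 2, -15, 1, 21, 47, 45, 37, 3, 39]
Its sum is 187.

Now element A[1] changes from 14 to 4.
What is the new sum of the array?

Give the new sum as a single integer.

Old value at index 1: 14
New value at index 1: 4
Delta = 4 - 14 = -10
New sum = old_sum + delta = 187 + (-10) = 177

Answer: 177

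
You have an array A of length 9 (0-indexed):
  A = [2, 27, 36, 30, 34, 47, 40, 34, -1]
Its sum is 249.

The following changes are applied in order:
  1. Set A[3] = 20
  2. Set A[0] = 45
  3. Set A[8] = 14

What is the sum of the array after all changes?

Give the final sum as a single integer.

Answer: 297

Derivation:
Initial sum: 249
Change 1: A[3] 30 -> 20, delta = -10, sum = 239
Change 2: A[0] 2 -> 45, delta = 43, sum = 282
Change 3: A[8] -1 -> 14, delta = 15, sum = 297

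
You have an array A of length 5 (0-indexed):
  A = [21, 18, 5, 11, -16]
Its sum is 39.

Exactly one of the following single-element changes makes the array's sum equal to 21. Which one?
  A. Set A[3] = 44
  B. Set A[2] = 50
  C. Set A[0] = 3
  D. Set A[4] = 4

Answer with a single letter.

Option A: A[3] 11->44, delta=33, new_sum=39+(33)=72
Option B: A[2] 5->50, delta=45, new_sum=39+(45)=84
Option C: A[0] 21->3, delta=-18, new_sum=39+(-18)=21 <-- matches target
Option D: A[4] -16->4, delta=20, new_sum=39+(20)=59

Answer: C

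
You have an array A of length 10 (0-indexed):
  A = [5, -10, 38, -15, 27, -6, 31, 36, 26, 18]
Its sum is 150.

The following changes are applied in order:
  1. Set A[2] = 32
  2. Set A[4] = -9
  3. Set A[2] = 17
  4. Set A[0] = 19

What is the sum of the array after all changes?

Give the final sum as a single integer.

Initial sum: 150
Change 1: A[2] 38 -> 32, delta = -6, sum = 144
Change 2: A[4] 27 -> -9, delta = -36, sum = 108
Change 3: A[2] 32 -> 17, delta = -15, sum = 93
Change 4: A[0] 5 -> 19, delta = 14, sum = 107

Answer: 107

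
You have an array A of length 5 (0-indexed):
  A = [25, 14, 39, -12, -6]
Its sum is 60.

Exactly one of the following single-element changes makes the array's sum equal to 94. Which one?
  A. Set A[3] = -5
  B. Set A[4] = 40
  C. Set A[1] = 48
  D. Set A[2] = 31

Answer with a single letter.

Answer: C

Derivation:
Option A: A[3] -12->-5, delta=7, new_sum=60+(7)=67
Option B: A[4] -6->40, delta=46, new_sum=60+(46)=106
Option C: A[1] 14->48, delta=34, new_sum=60+(34)=94 <-- matches target
Option D: A[2] 39->31, delta=-8, new_sum=60+(-8)=52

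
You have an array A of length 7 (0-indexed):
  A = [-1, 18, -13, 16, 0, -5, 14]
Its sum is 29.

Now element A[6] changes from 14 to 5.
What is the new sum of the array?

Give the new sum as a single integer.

Old value at index 6: 14
New value at index 6: 5
Delta = 5 - 14 = -9
New sum = old_sum + delta = 29 + (-9) = 20

Answer: 20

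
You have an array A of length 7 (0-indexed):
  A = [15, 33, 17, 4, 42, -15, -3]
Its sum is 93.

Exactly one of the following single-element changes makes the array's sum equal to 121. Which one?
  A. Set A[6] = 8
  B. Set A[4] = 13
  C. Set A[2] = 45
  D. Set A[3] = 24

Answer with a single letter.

Answer: C

Derivation:
Option A: A[6] -3->8, delta=11, new_sum=93+(11)=104
Option B: A[4] 42->13, delta=-29, new_sum=93+(-29)=64
Option C: A[2] 17->45, delta=28, new_sum=93+(28)=121 <-- matches target
Option D: A[3] 4->24, delta=20, new_sum=93+(20)=113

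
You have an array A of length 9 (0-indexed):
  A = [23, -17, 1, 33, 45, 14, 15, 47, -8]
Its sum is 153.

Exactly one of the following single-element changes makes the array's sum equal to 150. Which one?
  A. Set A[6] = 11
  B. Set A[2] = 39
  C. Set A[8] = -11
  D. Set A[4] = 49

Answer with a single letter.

Option A: A[6] 15->11, delta=-4, new_sum=153+(-4)=149
Option B: A[2] 1->39, delta=38, new_sum=153+(38)=191
Option C: A[8] -8->-11, delta=-3, new_sum=153+(-3)=150 <-- matches target
Option D: A[4] 45->49, delta=4, new_sum=153+(4)=157

Answer: C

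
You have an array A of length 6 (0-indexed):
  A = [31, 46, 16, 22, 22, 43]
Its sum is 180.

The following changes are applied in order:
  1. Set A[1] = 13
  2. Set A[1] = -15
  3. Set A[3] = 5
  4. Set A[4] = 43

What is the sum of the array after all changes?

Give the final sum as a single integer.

Answer: 123

Derivation:
Initial sum: 180
Change 1: A[1] 46 -> 13, delta = -33, sum = 147
Change 2: A[1] 13 -> -15, delta = -28, sum = 119
Change 3: A[3] 22 -> 5, delta = -17, sum = 102
Change 4: A[4] 22 -> 43, delta = 21, sum = 123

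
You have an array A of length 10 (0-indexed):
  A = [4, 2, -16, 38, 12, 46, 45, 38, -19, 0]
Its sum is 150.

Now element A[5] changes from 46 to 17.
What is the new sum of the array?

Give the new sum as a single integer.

Old value at index 5: 46
New value at index 5: 17
Delta = 17 - 46 = -29
New sum = old_sum + delta = 150 + (-29) = 121

Answer: 121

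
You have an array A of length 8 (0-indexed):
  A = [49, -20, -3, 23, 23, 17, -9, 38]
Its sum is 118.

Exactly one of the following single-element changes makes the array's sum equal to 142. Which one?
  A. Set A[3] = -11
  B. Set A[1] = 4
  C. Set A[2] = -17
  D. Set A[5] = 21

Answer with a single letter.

Option A: A[3] 23->-11, delta=-34, new_sum=118+(-34)=84
Option B: A[1] -20->4, delta=24, new_sum=118+(24)=142 <-- matches target
Option C: A[2] -3->-17, delta=-14, new_sum=118+(-14)=104
Option D: A[5] 17->21, delta=4, new_sum=118+(4)=122

Answer: B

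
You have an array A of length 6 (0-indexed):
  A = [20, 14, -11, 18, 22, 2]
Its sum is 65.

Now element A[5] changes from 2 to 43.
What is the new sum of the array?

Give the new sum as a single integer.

Old value at index 5: 2
New value at index 5: 43
Delta = 43 - 2 = 41
New sum = old_sum + delta = 65 + (41) = 106

Answer: 106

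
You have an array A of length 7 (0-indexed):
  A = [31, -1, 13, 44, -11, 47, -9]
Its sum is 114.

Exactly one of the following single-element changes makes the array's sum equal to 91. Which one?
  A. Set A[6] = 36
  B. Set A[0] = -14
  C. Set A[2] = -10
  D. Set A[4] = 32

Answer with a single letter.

Option A: A[6] -9->36, delta=45, new_sum=114+(45)=159
Option B: A[0] 31->-14, delta=-45, new_sum=114+(-45)=69
Option C: A[2] 13->-10, delta=-23, new_sum=114+(-23)=91 <-- matches target
Option D: A[4] -11->32, delta=43, new_sum=114+(43)=157

Answer: C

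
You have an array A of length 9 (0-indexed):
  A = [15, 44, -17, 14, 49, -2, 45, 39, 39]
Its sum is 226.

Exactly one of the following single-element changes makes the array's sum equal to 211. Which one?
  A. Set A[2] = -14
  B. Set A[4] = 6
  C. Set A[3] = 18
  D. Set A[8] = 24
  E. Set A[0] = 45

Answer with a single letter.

Answer: D

Derivation:
Option A: A[2] -17->-14, delta=3, new_sum=226+(3)=229
Option B: A[4] 49->6, delta=-43, new_sum=226+(-43)=183
Option C: A[3] 14->18, delta=4, new_sum=226+(4)=230
Option D: A[8] 39->24, delta=-15, new_sum=226+(-15)=211 <-- matches target
Option E: A[0] 15->45, delta=30, new_sum=226+(30)=256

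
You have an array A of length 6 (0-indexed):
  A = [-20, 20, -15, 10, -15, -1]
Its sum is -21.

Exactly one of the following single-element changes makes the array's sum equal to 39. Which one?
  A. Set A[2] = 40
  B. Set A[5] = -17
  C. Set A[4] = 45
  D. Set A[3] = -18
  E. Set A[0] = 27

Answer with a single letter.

Answer: C

Derivation:
Option A: A[2] -15->40, delta=55, new_sum=-21+(55)=34
Option B: A[5] -1->-17, delta=-16, new_sum=-21+(-16)=-37
Option C: A[4] -15->45, delta=60, new_sum=-21+(60)=39 <-- matches target
Option D: A[3] 10->-18, delta=-28, new_sum=-21+(-28)=-49
Option E: A[0] -20->27, delta=47, new_sum=-21+(47)=26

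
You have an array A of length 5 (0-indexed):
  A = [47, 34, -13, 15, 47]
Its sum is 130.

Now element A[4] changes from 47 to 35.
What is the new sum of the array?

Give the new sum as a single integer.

Answer: 118

Derivation:
Old value at index 4: 47
New value at index 4: 35
Delta = 35 - 47 = -12
New sum = old_sum + delta = 130 + (-12) = 118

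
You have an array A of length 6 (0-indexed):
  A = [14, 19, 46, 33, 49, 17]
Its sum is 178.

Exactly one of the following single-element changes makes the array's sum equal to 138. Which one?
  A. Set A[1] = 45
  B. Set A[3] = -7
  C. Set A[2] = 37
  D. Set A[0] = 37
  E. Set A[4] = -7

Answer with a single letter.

Answer: B

Derivation:
Option A: A[1] 19->45, delta=26, new_sum=178+(26)=204
Option B: A[3] 33->-7, delta=-40, new_sum=178+(-40)=138 <-- matches target
Option C: A[2] 46->37, delta=-9, new_sum=178+(-9)=169
Option D: A[0] 14->37, delta=23, new_sum=178+(23)=201
Option E: A[4] 49->-7, delta=-56, new_sum=178+(-56)=122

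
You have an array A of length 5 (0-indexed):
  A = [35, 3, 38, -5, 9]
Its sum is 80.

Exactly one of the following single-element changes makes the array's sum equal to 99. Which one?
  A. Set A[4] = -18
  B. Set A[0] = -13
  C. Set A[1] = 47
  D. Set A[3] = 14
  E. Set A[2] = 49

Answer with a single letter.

Option A: A[4] 9->-18, delta=-27, new_sum=80+(-27)=53
Option B: A[0] 35->-13, delta=-48, new_sum=80+(-48)=32
Option C: A[1] 3->47, delta=44, new_sum=80+(44)=124
Option D: A[3] -5->14, delta=19, new_sum=80+(19)=99 <-- matches target
Option E: A[2] 38->49, delta=11, new_sum=80+(11)=91

Answer: D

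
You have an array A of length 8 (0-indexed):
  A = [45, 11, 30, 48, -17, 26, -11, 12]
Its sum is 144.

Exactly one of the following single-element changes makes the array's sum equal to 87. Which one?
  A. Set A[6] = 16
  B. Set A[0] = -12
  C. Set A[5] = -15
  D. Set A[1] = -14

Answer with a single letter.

Option A: A[6] -11->16, delta=27, new_sum=144+(27)=171
Option B: A[0] 45->-12, delta=-57, new_sum=144+(-57)=87 <-- matches target
Option C: A[5] 26->-15, delta=-41, new_sum=144+(-41)=103
Option D: A[1] 11->-14, delta=-25, new_sum=144+(-25)=119

Answer: B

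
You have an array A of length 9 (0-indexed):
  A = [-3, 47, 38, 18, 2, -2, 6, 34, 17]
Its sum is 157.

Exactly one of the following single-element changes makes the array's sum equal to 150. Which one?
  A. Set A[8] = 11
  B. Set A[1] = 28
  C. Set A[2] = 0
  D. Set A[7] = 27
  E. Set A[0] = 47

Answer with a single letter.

Option A: A[8] 17->11, delta=-6, new_sum=157+(-6)=151
Option B: A[1] 47->28, delta=-19, new_sum=157+(-19)=138
Option C: A[2] 38->0, delta=-38, new_sum=157+(-38)=119
Option D: A[7] 34->27, delta=-7, new_sum=157+(-7)=150 <-- matches target
Option E: A[0] -3->47, delta=50, new_sum=157+(50)=207

Answer: D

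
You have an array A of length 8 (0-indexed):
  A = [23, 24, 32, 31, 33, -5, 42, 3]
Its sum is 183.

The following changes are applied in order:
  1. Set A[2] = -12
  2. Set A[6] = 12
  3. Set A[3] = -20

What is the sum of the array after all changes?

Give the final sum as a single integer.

Initial sum: 183
Change 1: A[2] 32 -> -12, delta = -44, sum = 139
Change 2: A[6] 42 -> 12, delta = -30, sum = 109
Change 3: A[3] 31 -> -20, delta = -51, sum = 58

Answer: 58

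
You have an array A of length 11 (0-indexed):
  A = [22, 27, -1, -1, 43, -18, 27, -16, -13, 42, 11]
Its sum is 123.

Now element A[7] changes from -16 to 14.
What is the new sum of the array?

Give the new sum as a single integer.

Answer: 153

Derivation:
Old value at index 7: -16
New value at index 7: 14
Delta = 14 - -16 = 30
New sum = old_sum + delta = 123 + (30) = 153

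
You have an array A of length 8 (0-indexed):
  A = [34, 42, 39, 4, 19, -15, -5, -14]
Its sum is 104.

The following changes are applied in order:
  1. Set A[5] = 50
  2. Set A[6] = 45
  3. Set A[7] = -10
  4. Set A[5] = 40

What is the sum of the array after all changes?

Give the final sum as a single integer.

Initial sum: 104
Change 1: A[5] -15 -> 50, delta = 65, sum = 169
Change 2: A[6] -5 -> 45, delta = 50, sum = 219
Change 3: A[7] -14 -> -10, delta = 4, sum = 223
Change 4: A[5] 50 -> 40, delta = -10, sum = 213

Answer: 213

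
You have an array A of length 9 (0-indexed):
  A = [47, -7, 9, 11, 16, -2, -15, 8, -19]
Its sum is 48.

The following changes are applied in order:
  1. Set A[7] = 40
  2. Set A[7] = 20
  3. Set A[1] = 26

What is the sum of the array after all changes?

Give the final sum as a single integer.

Initial sum: 48
Change 1: A[7] 8 -> 40, delta = 32, sum = 80
Change 2: A[7] 40 -> 20, delta = -20, sum = 60
Change 3: A[1] -7 -> 26, delta = 33, sum = 93

Answer: 93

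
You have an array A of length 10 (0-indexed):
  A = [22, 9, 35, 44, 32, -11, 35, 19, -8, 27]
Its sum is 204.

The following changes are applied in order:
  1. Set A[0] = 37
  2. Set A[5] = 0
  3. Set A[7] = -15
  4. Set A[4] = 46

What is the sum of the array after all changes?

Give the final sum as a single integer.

Answer: 210

Derivation:
Initial sum: 204
Change 1: A[0] 22 -> 37, delta = 15, sum = 219
Change 2: A[5] -11 -> 0, delta = 11, sum = 230
Change 3: A[7] 19 -> -15, delta = -34, sum = 196
Change 4: A[4] 32 -> 46, delta = 14, sum = 210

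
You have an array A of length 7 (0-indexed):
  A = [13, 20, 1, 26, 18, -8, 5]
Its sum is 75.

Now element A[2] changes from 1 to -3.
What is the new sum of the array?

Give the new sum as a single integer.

Old value at index 2: 1
New value at index 2: -3
Delta = -3 - 1 = -4
New sum = old_sum + delta = 75 + (-4) = 71

Answer: 71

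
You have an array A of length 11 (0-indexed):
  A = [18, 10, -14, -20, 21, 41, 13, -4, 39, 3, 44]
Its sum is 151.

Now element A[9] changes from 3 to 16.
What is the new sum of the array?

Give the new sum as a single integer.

Answer: 164

Derivation:
Old value at index 9: 3
New value at index 9: 16
Delta = 16 - 3 = 13
New sum = old_sum + delta = 151 + (13) = 164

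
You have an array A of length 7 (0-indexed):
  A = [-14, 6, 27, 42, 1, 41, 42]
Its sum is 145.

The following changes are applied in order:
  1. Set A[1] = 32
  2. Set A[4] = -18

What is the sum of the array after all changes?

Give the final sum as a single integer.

Answer: 152

Derivation:
Initial sum: 145
Change 1: A[1] 6 -> 32, delta = 26, sum = 171
Change 2: A[4] 1 -> -18, delta = -19, sum = 152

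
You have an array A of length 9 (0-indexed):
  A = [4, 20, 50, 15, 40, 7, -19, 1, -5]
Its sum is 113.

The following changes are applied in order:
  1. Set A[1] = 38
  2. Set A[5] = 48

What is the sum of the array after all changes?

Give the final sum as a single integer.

Initial sum: 113
Change 1: A[1] 20 -> 38, delta = 18, sum = 131
Change 2: A[5] 7 -> 48, delta = 41, sum = 172

Answer: 172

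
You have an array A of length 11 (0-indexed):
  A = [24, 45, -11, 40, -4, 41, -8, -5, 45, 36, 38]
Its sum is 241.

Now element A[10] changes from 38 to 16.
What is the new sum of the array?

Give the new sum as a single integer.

Answer: 219

Derivation:
Old value at index 10: 38
New value at index 10: 16
Delta = 16 - 38 = -22
New sum = old_sum + delta = 241 + (-22) = 219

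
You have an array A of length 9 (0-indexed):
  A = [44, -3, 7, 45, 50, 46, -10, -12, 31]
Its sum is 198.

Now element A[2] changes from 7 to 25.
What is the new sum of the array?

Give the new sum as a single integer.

Answer: 216

Derivation:
Old value at index 2: 7
New value at index 2: 25
Delta = 25 - 7 = 18
New sum = old_sum + delta = 198 + (18) = 216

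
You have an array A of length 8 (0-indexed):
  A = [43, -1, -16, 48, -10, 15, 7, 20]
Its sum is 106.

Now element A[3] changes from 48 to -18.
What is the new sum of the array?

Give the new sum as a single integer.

Answer: 40

Derivation:
Old value at index 3: 48
New value at index 3: -18
Delta = -18 - 48 = -66
New sum = old_sum + delta = 106 + (-66) = 40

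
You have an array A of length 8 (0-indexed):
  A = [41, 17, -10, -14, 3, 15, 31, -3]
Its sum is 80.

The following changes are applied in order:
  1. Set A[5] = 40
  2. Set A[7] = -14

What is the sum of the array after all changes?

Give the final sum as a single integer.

Answer: 94

Derivation:
Initial sum: 80
Change 1: A[5] 15 -> 40, delta = 25, sum = 105
Change 2: A[7] -3 -> -14, delta = -11, sum = 94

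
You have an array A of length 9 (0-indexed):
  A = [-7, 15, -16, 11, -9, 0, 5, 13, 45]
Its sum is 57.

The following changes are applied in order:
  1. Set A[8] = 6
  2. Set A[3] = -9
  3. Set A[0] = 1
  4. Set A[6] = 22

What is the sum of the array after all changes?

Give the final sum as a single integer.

Initial sum: 57
Change 1: A[8] 45 -> 6, delta = -39, sum = 18
Change 2: A[3] 11 -> -9, delta = -20, sum = -2
Change 3: A[0] -7 -> 1, delta = 8, sum = 6
Change 4: A[6] 5 -> 22, delta = 17, sum = 23

Answer: 23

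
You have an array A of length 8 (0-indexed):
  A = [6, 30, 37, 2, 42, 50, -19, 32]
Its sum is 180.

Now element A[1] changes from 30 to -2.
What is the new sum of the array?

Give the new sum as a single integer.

Answer: 148

Derivation:
Old value at index 1: 30
New value at index 1: -2
Delta = -2 - 30 = -32
New sum = old_sum + delta = 180 + (-32) = 148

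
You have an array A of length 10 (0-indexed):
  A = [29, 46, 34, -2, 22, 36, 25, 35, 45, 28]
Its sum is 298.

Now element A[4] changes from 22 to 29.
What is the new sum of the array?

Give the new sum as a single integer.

Old value at index 4: 22
New value at index 4: 29
Delta = 29 - 22 = 7
New sum = old_sum + delta = 298 + (7) = 305

Answer: 305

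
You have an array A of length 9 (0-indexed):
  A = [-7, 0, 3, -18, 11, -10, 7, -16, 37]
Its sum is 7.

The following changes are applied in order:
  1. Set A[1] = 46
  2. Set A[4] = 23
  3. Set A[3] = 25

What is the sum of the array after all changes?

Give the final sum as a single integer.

Answer: 108

Derivation:
Initial sum: 7
Change 1: A[1] 0 -> 46, delta = 46, sum = 53
Change 2: A[4] 11 -> 23, delta = 12, sum = 65
Change 3: A[3] -18 -> 25, delta = 43, sum = 108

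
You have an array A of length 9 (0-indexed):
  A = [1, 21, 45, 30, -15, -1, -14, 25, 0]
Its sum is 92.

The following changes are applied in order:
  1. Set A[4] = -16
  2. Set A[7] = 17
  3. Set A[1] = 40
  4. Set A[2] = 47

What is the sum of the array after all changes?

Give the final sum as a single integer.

Initial sum: 92
Change 1: A[4] -15 -> -16, delta = -1, sum = 91
Change 2: A[7] 25 -> 17, delta = -8, sum = 83
Change 3: A[1] 21 -> 40, delta = 19, sum = 102
Change 4: A[2] 45 -> 47, delta = 2, sum = 104

Answer: 104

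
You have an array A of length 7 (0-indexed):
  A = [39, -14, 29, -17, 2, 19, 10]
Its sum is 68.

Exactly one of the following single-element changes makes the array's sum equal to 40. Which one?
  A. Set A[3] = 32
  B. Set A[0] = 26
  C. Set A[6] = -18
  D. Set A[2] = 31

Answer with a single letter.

Option A: A[3] -17->32, delta=49, new_sum=68+(49)=117
Option B: A[0] 39->26, delta=-13, new_sum=68+(-13)=55
Option C: A[6] 10->-18, delta=-28, new_sum=68+(-28)=40 <-- matches target
Option D: A[2] 29->31, delta=2, new_sum=68+(2)=70

Answer: C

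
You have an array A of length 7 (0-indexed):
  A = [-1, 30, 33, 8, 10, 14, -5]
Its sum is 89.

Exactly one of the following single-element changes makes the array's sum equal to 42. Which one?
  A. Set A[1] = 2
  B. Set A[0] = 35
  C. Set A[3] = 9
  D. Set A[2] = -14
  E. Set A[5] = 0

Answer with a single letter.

Option A: A[1] 30->2, delta=-28, new_sum=89+(-28)=61
Option B: A[0] -1->35, delta=36, new_sum=89+(36)=125
Option C: A[3] 8->9, delta=1, new_sum=89+(1)=90
Option D: A[2] 33->-14, delta=-47, new_sum=89+(-47)=42 <-- matches target
Option E: A[5] 14->0, delta=-14, new_sum=89+(-14)=75

Answer: D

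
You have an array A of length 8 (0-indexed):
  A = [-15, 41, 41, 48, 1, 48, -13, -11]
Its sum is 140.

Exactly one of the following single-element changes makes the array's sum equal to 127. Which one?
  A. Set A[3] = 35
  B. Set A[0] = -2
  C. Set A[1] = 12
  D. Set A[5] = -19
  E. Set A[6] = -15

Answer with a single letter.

Option A: A[3] 48->35, delta=-13, new_sum=140+(-13)=127 <-- matches target
Option B: A[0] -15->-2, delta=13, new_sum=140+(13)=153
Option C: A[1] 41->12, delta=-29, new_sum=140+(-29)=111
Option D: A[5] 48->-19, delta=-67, new_sum=140+(-67)=73
Option E: A[6] -13->-15, delta=-2, new_sum=140+(-2)=138

Answer: A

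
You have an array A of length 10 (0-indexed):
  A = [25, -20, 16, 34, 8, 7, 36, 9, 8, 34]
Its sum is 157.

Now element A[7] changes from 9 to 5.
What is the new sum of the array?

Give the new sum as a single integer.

Answer: 153

Derivation:
Old value at index 7: 9
New value at index 7: 5
Delta = 5 - 9 = -4
New sum = old_sum + delta = 157 + (-4) = 153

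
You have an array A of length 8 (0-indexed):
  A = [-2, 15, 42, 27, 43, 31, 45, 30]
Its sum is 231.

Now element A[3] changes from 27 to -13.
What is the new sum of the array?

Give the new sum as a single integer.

Old value at index 3: 27
New value at index 3: -13
Delta = -13 - 27 = -40
New sum = old_sum + delta = 231 + (-40) = 191

Answer: 191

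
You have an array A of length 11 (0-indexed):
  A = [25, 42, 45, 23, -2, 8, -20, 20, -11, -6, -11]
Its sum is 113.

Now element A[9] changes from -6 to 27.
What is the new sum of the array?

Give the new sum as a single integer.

Answer: 146

Derivation:
Old value at index 9: -6
New value at index 9: 27
Delta = 27 - -6 = 33
New sum = old_sum + delta = 113 + (33) = 146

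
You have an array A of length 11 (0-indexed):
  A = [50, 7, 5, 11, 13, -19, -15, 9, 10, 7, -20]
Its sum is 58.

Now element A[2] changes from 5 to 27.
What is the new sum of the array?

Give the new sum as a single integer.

Old value at index 2: 5
New value at index 2: 27
Delta = 27 - 5 = 22
New sum = old_sum + delta = 58 + (22) = 80

Answer: 80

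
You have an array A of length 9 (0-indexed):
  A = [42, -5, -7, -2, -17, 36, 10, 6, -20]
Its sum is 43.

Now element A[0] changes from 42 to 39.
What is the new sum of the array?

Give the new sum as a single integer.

Old value at index 0: 42
New value at index 0: 39
Delta = 39 - 42 = -3
New sum = old_sum + delta = 43 + (-3) = 40

Answer: 40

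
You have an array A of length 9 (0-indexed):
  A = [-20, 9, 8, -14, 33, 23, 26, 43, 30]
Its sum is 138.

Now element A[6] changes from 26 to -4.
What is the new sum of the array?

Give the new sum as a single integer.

Old value at index 6: 26
New value at index 6: -4
Delta = -4 - 26 = -30
New sum = old_sum + delta = 138 + (-30) = 108

Answer: 108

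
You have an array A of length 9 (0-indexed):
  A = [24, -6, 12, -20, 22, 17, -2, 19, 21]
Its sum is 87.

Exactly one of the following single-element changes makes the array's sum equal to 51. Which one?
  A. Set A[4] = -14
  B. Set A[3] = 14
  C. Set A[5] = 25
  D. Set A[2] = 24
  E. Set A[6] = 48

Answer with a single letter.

Answer: A

Derivation:
Option A: A[4] 22->-14, delta=-36, new_sum=87+(-36)=51 <-- matches target
Option B: A[3] -20->14, delta=34, new_sum=87+(34)=121
Option C: A[5] 17->25, delta=8, new_sum=87+(8)=95
Option D: A[2] 12->24, delta=12, new_sum=87+(12)=99
Option E: A[6] -2->48, delta=50, new_sum=87+(50)=137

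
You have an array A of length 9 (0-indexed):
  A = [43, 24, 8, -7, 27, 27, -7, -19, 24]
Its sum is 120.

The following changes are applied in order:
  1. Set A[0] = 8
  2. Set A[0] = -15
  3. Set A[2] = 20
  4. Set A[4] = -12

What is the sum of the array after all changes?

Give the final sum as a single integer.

Answer: 35

Derivation:
Initial sum: 120
Change 1: A[0] 43 -> 8, delta = -35, sum = 85
Change 2: A[0] 8 -> -15, delta = -23, sum = 62
Change 3: A[2] 8 -> 20, delta = 12, sum = 74
Change 4: A[4] 27 -> -12, delta = -39, sum = 35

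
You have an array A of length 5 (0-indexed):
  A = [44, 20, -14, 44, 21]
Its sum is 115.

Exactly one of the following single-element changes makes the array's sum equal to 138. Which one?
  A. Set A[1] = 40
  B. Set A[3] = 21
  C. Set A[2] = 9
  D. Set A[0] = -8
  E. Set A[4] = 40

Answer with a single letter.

Option A: A[1] 20->40, delta=20, new_sum=115+(20)=135
Option B: A[3] 44->21, delta=-23, new_sum=115+(-23)=92
Option C: A[2] -14->9, delta=23, new_sum=115+(23)=138 <-- matches target
Option D: A[0] 44->-8, delta=-52, new_sum=115+(-52)=63
Option E: A[4] 21->40, delta=19, new_sum=115+(19)=134

Answer: C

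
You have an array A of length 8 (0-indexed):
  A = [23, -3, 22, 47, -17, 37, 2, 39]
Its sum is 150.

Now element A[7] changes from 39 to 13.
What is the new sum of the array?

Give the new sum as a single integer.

Old value at index 7: 39
New value at index 7: 13
Delta = 13 - 39 = -26
New sum = old_sum + delta = 150 + (-26) = 124

Answer: 124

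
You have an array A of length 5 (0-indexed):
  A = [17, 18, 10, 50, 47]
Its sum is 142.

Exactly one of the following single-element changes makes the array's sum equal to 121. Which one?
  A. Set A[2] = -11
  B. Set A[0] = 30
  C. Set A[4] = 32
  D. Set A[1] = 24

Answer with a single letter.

Option A: A[2] 10->-11, delta=-21, new_sum=142+(-21)=121 <-- matches target
Option B: A[0] 17->30, delta=13, new_sum=142+(13)=155
Option C: A[4] 47->32, delta=-15, new_sum=142+(-15)=127
Option D: A[1] 18->24, delta=6, new_sum=142+(6)=148

Answer: A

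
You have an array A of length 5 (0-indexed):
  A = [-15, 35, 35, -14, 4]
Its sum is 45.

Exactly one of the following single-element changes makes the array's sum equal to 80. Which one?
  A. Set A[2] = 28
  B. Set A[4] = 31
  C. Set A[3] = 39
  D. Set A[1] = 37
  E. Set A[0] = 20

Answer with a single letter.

Option A: A[2] 35->28, delta=-7, new_sum=45+(-7)=38
Option B: A[4] 4->31, delta=27, new_sum=45+(27)=72
Option C: A[3] -14->39, delta=53, new_sum=45+(53)=98
Option D: A[1] 35->37, delta=2, new_sum=45+(2)=47
Option E: A[0] -15->20, delta=35, new_sum=45+(35)=80 <-- matches target

Answer: E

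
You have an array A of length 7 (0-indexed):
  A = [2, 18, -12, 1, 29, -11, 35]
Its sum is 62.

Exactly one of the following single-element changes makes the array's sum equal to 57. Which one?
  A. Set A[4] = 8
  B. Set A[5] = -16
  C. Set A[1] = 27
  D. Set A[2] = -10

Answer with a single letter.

Option A: A[4] 29->8, delta=-21, new_sum=62+(-21)=41
Option B: A[5] -11->-16, delta=-5, new_sum=62+(-5)=57 <-- matches target
Option C: A[1] 18->27, delta=9, new_sum=62+(9)=71
Option D: A[2] -12->-10, delta=2, new_sum=62+(2)=64

Answer: B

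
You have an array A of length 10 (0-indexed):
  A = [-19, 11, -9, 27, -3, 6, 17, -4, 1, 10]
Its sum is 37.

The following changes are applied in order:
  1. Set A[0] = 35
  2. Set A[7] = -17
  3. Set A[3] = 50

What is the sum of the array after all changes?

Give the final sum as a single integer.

Answer: 101

Derivation:
Initial sum: 37
Change 1: A[0] -19 -> 35, delta = 54, sum = 91
Change 2: A[7] -4 -> -17, delta = -13, sum = 78
Change 3: A[3] 27 -> 50, delta = 23, sum = 101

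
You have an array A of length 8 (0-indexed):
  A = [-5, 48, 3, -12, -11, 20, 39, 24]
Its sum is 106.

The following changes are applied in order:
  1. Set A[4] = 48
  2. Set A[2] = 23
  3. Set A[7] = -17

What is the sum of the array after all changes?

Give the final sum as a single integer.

Answer: 144

Derivation:
Initial sum: 106
Change 1: A[4] -11 -> 48, delta = 59, sum = 165
Change 2: A[2] 3 -> 23, delta = 20, sum = 185
Change 3: A[7] 24 -> -17, delta = -41, sum = 144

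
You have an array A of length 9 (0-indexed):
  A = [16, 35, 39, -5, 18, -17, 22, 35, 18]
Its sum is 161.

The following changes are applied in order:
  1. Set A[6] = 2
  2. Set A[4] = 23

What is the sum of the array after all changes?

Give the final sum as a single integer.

Initial sum: 161
Change 1: A[6] 22 -> 2, delta = -20, sum = 141
Change 2: A[4] 18 -> 23, delta = 5, sum = 146

Answer: 146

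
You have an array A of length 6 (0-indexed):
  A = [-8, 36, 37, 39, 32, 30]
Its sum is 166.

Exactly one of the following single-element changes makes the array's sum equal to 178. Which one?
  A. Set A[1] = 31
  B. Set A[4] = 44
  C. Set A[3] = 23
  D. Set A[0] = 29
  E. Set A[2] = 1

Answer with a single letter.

Answer: B

Derivation:
Option A: A[1] 36->31, delta=-5, new_sum=166+(-5)=161
Option B: A[4] 32->44, delta=12, new_sum=166+(12)=178 <-- matches target
Option C: A[3] 39->23, delta=-16, new_sum=166+(-16)=150
Option D: A[0] -8->29, delta=37, new_sum=166+(37)=203
Option E: A[2] 37->1, delta=-36, new_sum=166+(-36)=130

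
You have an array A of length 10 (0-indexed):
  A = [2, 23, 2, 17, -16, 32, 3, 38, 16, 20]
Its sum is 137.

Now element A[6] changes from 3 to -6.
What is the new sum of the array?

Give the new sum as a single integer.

Old value at index 6: 3
New value at index 6: -6
Delta = -6 - 3 = -9
New sum = old_sum + delta = 137 + (-9) = 128

Answer: 128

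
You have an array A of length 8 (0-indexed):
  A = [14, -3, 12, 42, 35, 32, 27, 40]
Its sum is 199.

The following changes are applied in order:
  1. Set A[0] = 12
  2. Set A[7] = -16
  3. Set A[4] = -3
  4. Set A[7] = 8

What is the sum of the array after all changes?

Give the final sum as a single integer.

Answer: 127

Derivation:
Initial sum: 199
Change 1: A[0] 14 -> 12, delta = -2, sum = 197
Change 2: A[7] 40 -> -16, delta = -56, sum = 141
Change 3: A[4] 35 -> -3, delta = -38, sum = 103
Change 4: A[7] -16 -> 8, delta = 24, sum = 127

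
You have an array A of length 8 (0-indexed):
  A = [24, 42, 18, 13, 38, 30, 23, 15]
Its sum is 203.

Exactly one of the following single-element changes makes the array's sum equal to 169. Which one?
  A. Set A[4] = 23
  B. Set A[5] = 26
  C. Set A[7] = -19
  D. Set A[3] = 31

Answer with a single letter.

Answer: C

Derivation:
Option A: A[4] 38->23, delta=-15, new_sum=203+(-15)=188
Option B: A[5] 30->26, delta=-4, new_sum=203+(-4)=199
Option C: A[7] 15->-19, delta=-34, new_sum=203+(-34)=169 <-- matches target
Option D: A[3] 13->31, delta=18, new_sum=203+(18)=221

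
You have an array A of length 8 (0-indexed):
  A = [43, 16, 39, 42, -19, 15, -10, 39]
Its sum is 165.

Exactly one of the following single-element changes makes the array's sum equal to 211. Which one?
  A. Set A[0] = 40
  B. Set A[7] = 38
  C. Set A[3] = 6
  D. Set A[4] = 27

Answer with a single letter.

Option A: A[0] 43->40, delta=-3, new_sum=165+(-3)=162
Option B: A[7] 39->38, delta=-1, new_sum=165+(-1)=164
Option C: A[3] 42->6, delta=-36, new_sum=165+(-36)=129
Option D: A[4] -19->27, delta=46, new_sum=165+(46)=211 <-- matches target

Answer: D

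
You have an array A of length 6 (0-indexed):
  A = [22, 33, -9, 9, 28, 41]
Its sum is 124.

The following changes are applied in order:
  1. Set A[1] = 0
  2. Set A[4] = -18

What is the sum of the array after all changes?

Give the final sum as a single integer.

Answer: 45

Derivation:
Initial sum: 124
Change 1: A[1] 33 -> 0, delta = -33, sum = 91
Change 2: A[4] 28 -> -18, delta = -46, sum = 45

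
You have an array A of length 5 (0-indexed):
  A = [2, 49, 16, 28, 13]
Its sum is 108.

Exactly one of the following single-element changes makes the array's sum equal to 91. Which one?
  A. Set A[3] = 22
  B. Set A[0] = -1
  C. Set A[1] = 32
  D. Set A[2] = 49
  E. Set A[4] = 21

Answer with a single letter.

Answer: C

Derivation:
Option A: A[3] 28->22, delta=-6, new_sum=108+(-6)=102
Option B: A[0] 2->-1, delta=-3, new_sum=108+(-3)=105
Option C: A[1] 49->32, delta=-17, new_sum=108+(-17)=91 <-- matches target
Option D: A[2] 16->49, delta=33, new_sum=108+(33)=141
Option E: A[4] 13->21, delta=8, new_sum=108+(8)=116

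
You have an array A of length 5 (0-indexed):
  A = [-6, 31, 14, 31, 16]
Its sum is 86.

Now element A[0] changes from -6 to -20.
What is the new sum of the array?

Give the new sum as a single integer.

Old value at index 0: -6
New value at index 0: -20
Delta = -20 - -6 = -14
New sum = old_sum + delta = 86 + (-14) = 72

Answer: 72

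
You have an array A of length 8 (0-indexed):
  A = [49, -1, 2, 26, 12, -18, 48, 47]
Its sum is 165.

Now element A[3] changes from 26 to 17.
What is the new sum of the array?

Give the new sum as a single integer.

Answer: 156

Derivation:
Old value at index 3: 26
New value at index 3: 17
Delta = 17 - 26 = -9
New sum = old_sum + delta = 165 + (-9) = 156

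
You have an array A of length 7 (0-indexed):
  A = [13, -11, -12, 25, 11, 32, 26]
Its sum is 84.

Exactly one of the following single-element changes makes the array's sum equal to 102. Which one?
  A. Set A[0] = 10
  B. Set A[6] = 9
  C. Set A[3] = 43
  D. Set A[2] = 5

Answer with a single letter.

Answer: C

Derivation:
Option A: A[0] 13->10, delta=-3, new_sum=84+(-3)=81
Option B: A[6] 26->9, delta=-17, new_sum=84+(-17)=67
Option C: A[3] 25->43, delta=18, new_sum=84+(18)=102 <-- matches target
Option D: A[2] -12->5, delta=17, new_sum=84+(17)=101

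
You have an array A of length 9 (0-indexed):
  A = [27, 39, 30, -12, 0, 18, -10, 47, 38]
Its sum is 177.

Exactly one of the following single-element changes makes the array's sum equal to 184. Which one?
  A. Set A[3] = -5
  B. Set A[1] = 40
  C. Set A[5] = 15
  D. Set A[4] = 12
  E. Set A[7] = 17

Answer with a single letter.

Option A: A[3] -12->-5, delta=7, new_sum=177+(7)=184 <-- matches target
Option B: A[1] 39->40, delta=1, new_sum=177+(1)=178
Option C: A[5] 18->15, delta=-3, new_sum=177+(-3)=174
Option D: A[4] 0->12, delta=12, new_sum=177+(12)=189
Option E: A[7] 47->17, delta=-30, new_sum=177+(-30)=147

Answer: A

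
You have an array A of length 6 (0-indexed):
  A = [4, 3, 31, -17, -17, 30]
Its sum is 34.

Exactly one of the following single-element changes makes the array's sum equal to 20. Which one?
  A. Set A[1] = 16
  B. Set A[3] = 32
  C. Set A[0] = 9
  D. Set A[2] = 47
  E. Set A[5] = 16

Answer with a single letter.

Answer: E

Derivation:
Option A: A[1] 3->16, delta=13, new_sum=34+(13)=47
Option B: A[3] -17->32, delta=49, new_sum=34+(49)=83
Option C: A[0] 4->9, delta=5, new_sum=34+(5)=39
Option D: A[2] 31->47, delta=16, new_sum=34+(16)=50
Option E: A[5] 30->16, delta=-14, new_sum=34+(-14)=20 <-- matches target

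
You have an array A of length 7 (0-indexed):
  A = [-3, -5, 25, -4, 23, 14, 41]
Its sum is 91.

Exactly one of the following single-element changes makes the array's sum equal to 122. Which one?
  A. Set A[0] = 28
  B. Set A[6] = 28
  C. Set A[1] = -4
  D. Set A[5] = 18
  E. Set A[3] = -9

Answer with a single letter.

Answer: A

Derivation:
Option A: A[0] -3->28, delta=31, new_sum=91+(31)=122 <-- matches target
Option B: A[6] 41->28, delta=-13, new_sum=91+(-13)=78
Option C: A[1] -5->-4, delta=1, new_sum=91+(1)=92
Option D: A[5] 14->18, delta=4, new_sum=91+(4)=95
Option E: A[3] -4->-9, delta=-5, new_sum=91+(-5)=86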